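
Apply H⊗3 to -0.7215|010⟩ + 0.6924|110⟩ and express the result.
-0.01029|000⟩ - 0.01029|001⟩ + 0.01029|010⟩ + 0.01029|011⟩ - 0.4999|100⟩ - 0.4999|101⟩ + 0.4999|110⟩ + 0.4999|111⟩

H⊗3 gives amp(|y⟩) = (1/2√2) Σ_x (−1)^(x·y) amp(|x⟩), where x·y is the number of positions in which both x and y have a 1.
|000⟩: (-0.7215 + 0.6924)/(2√2) = -0.01029
|001⟩: (-0.7215 + 0.6924)/(2√2) = -0.01029
|010⟩: (0.7215 - 0.6924)/(2√2) = 0.01029
|011⟩: (0.7215 - 0.6924)/(2√2) = 0.01029
|100⟩: (-0.7215 - 0.6924)/(2√2) = -0.4999
|101⟩: (-0.7215 - 0.6924)/(2√2) = -0.4999
|110⟩: (0.7215 + 0.6924)/(2√2) = 0.4999
|111⟩: (0.7215 + 0.6924)/(2√2) = 0.4999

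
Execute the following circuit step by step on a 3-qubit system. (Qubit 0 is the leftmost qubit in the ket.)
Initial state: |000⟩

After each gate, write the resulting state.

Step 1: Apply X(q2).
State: |001⟩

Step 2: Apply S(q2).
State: i|001⟩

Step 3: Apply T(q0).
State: i|001⟩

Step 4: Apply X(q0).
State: i|101⟩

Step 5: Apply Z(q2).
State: -i|101⟩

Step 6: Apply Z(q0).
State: i|101⟩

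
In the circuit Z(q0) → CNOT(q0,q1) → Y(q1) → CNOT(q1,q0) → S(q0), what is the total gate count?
5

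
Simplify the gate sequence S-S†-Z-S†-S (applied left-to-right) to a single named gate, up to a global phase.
Z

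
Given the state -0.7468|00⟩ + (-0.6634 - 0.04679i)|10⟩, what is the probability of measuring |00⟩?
0.5577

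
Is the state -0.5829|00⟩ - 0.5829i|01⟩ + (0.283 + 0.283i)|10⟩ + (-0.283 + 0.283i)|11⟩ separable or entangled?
Separable

Writing the state as a|00⟩ + b|01⟩ + c|10⟩ + d|11⟩, it is a product state iff ad − bc = 0.
Here (a, b, c, d) = (-0.5829, -0.5829i, (0.283 + 0.283i), (-0.283 + 0.283i)): ad − bc = (-0.5829)(-0.283 + 0.283i) − (-0.5829i)(0.283 + 0.283i) = 0, so the state is separable.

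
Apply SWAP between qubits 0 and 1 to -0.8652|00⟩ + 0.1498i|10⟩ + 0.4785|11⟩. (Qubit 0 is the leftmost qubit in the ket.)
-0.8652|00⟩ + 0.1498i|01⟩ + 0.4785|11⟩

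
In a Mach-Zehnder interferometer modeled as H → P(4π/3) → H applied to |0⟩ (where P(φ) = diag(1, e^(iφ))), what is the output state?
(0.25 - 0.433i)|0⟩ + (0.75 + 0.433i)|1⟩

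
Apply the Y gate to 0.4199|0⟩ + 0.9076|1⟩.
-0.9076i|0⟩ + 0.4199i|1⟩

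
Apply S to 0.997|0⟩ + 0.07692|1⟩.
0.997|0⟩ + 0.07692i|1⟩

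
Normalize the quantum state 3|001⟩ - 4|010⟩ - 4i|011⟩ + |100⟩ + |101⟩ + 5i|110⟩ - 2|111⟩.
1/√8|001⟩ - 0.4714|010⟩ - 0.4714i|011⟩ + 0.1179|100⟩ + 0.1179|101⟩ + 0.5893i|110⟩ - 0.2357|111⟩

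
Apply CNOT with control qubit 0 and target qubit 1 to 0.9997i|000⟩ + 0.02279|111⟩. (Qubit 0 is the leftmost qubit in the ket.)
0.9997i|000⟩ + 0.02279|101⟩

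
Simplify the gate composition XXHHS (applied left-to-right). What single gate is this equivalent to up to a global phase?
S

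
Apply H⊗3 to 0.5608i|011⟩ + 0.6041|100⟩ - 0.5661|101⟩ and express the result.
(0.01344 + 0.1983i)|000⟩ + (0.4137 - 0.1983i)|001⟩ + (0.01344 - 0.1983i)|010⟩ + (0.4137 + 0.1983i)|011⟩ + (-0.01344 + 0.1983i)|100⟩ + (-0.4137 - 0.1983i)|101⟩ + (-0.01344 - 0.1983i)|110⟩ + (-0.4137 + 0.1983i)|111⟩

H⊗3 gives amp(|y⟩) = (1/2√2) Σ_x (−1)^(x·y) amp(|x⟩), where x·y is the number of positions in which both x and y have a 1.
|000⟩: (0.5608i + 0.6041 - 0.5661)/(2√2) = (0.01344 + 0.1983i)
|001⟩: (-0.5608i + 0.6041 + 0.5661)/(2√2) = (0.4137 - 0.1983i)
|010⟩: (-0.5608i + 0.6041 - 0.5661)/(2√2) = (0.01344 - 0.1983i)
|011⟩: (0.5608i + 0.6041 + 0.5661)/(2√2) = (0.4137 + 0.1983i)
|100⟩: (0.5608i - 0.6041 + 0.5661)/(2√2) = (-0.01344 + 0.1983i)
|101⟩: (-0.5608i - 0.6041 - 0.5661)/(2√2) = (-0.4137 - 0.1983i)
|110⟩: (-0.5608i - 0.6041 + 0.5661)/(2√2) = (-0.01344 - 0.1983i)
|111⟩: (0.5608i - 0.6041 - 0.5661)/(2√2) = (-0.4137 + 0.1983i)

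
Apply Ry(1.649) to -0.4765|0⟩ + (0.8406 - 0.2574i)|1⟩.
(-0.9407 + 0.189i)|0⟩ + (0.2209 - 0.1748i)|1⟩

Ry(1.649) = [[cos(θ/2), −sin(θ/2)], [sin(θ/2), cos(θ/2)]]; θ = 1.649, cos(θ/2) ≈ 0.678924, sin(θ/2) ≈ 0.734208.
With a = amp(|0⟩) = -0.4765 and b = amp(|1⟩) = (0.8406 - 0.2574i):
new amp(|0⟩) = (0.678924)·a + (-0.734208)·b = (-0.9407 + 0.189i)
new amp(|1⟩) = (0.734208)·a + (0.678924)·b = (0.2209 - 0.1748i)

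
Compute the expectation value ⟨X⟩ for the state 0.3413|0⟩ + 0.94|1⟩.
0.6416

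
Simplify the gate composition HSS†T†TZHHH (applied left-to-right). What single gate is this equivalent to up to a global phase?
X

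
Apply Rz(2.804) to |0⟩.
(0.168 - 0.9858i)|0⟩

Rz(2.804) = [[e^(−iθ/2), 0], [0, e^(iθ/2)]] with e^(±iθ/2) = cos(θ/2) ± i·sin(θ/2); θ = 2.804, cos(θ/2) ≈ 0.167996, sin(θ/2) ≈ 0.985788.
With a = amp(|0⟩) = 1 and b = amp(|1⟩) = 0:
new amp(|0⟩) = (0.167996 - 0.985788i)·a = (0.168 - 0.9858i)
new amp(|1⟩) = (0.167996 + 0.985788i)·b = 0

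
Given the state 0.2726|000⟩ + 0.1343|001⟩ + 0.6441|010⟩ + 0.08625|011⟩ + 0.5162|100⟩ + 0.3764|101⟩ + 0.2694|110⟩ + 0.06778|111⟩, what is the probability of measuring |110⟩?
0.07258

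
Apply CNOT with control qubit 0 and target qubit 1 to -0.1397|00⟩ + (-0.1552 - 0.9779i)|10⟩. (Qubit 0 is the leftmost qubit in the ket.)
-0.1397|00⟩ + (-0.1552 - 0.9779i)|11⟩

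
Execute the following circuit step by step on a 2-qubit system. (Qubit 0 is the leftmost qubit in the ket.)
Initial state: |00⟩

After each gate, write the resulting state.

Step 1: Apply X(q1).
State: |01⟩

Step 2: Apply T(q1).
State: (1/√2 + (1/√2)i)|01⟩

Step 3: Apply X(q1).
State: (1/√2 + (1/√2)i)|00⟩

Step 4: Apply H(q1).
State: (1/2 + (1/2)i)|00⟩ + (1/2 + (1/2)i)|01⟩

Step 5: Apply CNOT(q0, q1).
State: (1/2 + (1/2)i)|00⟩ + (1/2 + (1/2)i)|01⟩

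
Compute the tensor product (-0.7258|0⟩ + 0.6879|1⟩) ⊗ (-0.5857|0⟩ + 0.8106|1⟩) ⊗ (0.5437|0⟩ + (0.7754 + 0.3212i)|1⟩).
0.2311|000⟩ + (0.3296 + 0.1365i)|001⟩ - 0.3199|010⟩ + (-0.4562 - 0.189i)|011⟩ - 0.2191|100⟩ + (-0.3124 - 0.1294i)|101⟩ + 0.3032|110⟩ + (0.4324 + 0.1791i)|111⟩

amp(|b₁b₂…⟩) = product of the factor amplitudes for bits b₁, b₂, …; only kets whose every factor amplitude is nonzero survive.
|000⟩: (-0.7258)(-0.5857)(0.5437) = 0.2311
|001⟩: (-0.7258)(-0.5857)(0.7754 + 0.3212i) = (0.3296 + 0.1365i)
|010⟩: (-0.7258)(0.8106)(0.5437) = -0.3199
|011⟩: (-0.7258)(0.8106)(0.7754 + 0.3212i) = (-0.4562 - 0.189i)
|100⟩: (0.6879)(-0.5857)(0.5437) = -0.2191
|101⟩: (0.6879)(-0.5857)(0.7754 + 0.3212i) = (-0.3124 - 0.1294i)
|110⟩: (0.6879)(0.8106)(0.5437) = 0.3032
|111⟩: (0.6879)(0.8106)(0.7754 + 0.3212i) = (0.4324 + 0.1791i)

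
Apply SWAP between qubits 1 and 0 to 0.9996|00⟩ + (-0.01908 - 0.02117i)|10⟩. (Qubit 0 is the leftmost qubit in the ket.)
0.9996|00⟩ + (-0.01908 - 0.02117i)|01⟩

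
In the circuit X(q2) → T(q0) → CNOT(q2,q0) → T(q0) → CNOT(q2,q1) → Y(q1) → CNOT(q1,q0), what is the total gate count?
7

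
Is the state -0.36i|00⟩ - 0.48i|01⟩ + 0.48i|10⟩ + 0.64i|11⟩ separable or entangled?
Separable

Writing the state as a|00⟩ + b|01⟩ + c|10⟩ + d|11⟩, it is a product state iff ad − bc = 0.
Here (a, b, c, d) = (-0.36i, -0.48i, 0.48i, 0.64i): ad − bc = (-0.36i)(0.64i) − (-0.48i)(0.48i) = 0, so the state is separable.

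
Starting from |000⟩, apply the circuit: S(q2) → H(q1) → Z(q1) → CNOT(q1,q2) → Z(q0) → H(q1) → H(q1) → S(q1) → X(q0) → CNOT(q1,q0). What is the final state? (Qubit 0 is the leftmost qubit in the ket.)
-(1/√2)i|011⟩ + 1/√2|100⟩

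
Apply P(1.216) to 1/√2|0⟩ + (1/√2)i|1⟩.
1/√2|0⟩ + (-0.6631 + 0.2456i)|1⟩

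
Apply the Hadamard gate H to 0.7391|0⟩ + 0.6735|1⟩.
0.9989|0⟩ + 0.04639|1⟩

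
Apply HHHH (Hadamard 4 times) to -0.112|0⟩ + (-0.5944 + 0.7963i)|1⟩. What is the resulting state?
-0.112|0⟩ + (-0.5944 + 0.7963i)|1⟩

H² = I, so an even number of Hadamards cancels: H^4 = I and the state is unchanged.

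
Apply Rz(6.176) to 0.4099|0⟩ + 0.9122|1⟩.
(-0.4093 - 0.02196i)|0⟩ + (-0.9109 + 0.04886i)|1⟩

Rz(6.176) = [[e^(−iθ/2), 0], [0, e^(iθ/2)]] with e^(±iθ/2) = cos(θ/2) ± i·sin(θ/2); θ = 6.176, cos(θ/2) ≈ -0.998564, sin(θ/2) ≈ 0.053567.
With a = amp(|0⟩) = 0.4099 and b = amp(|1⟩) = 0.9122:
new amp(|0⟩) = (-0.998564 - 0.053567i)·a = (-0.4093 - 0.02196i)
new amp(|1⟩) = (-0.998564 + 0.053567i)·b = (-0.9109 + 0.04886i)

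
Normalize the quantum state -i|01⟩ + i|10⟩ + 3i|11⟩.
-0.3015i|01⟩ + 0.3015i|10⟩ + 0.9045i|11⟩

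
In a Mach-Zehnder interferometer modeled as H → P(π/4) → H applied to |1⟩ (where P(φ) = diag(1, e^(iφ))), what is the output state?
(0.1464 - (1/√8)i)|0⟩ + (0.8536 + (1/√8)i)|1⟩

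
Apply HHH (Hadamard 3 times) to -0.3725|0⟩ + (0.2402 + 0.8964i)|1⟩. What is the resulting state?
(-0.09355 + 0.6339i)|0⟩ + (-0.4332 - 0.6339i)|1⟩

H² = I, so H^3 = H: a single Hadamard. With (a, b) = (-0.3725, (0.2402 + 0.8964i)), H gives ((a + b)/√2, (a − b)/√2) = ((-0.09355 + 0.6339i), (-0.4332 - 0.6339i)).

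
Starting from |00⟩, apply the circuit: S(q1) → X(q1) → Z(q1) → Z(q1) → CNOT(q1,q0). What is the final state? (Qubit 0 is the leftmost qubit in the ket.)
|11⟩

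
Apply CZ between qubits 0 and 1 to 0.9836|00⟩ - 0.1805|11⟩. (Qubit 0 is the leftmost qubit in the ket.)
0.9836|00⟩ + 0.1805|11⟩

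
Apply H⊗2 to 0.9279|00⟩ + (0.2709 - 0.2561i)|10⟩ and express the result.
(0.5994 - 0.1281i)|00⟩ + (0.5994 - 0.1281i)|01⟩ + (0.3285 + 0.1281i)|10⟩ + (0.3285 + 0.1281i)|11⟩

H⊗2 gives amp(|y⟩) = (1/2) Σ_x (−1)^(x·y) amp(|x⟩), where x·y is the number of positions in which both x and y have a 1.
|00⟩: (0.9279 + (0.2709 - 0.2561i))/2 = (0.5994 - 0.1281i)
|01⟩: (0.9279 + (0.2709 - 0.2561i))/2 = (0.5994 - 0.1281i)
|10⟩: (0.9279 - (0.2709 - 0.2561i))/2 = (0.3285 + 0.1281i)
|11⟩: (0.9279 - (0.2709 - 0.2561i))/2 = (0.3285 + 0.1281i)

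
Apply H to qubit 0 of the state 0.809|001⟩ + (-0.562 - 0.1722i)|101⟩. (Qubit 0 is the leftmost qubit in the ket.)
(0.1747 - 0.1218i)|001⟩ + (0.9694 + 0.1218i)|101⟩

H on qubit 0 mixes each pair of kets that differ only in qubit 0: amplitudes (a, b) of (|…0…⟩, |…1…⟩) become ((a + b)/√2, (a − b)/√2). Kets absent from the input have amplitude 0.
(|001⟩, |101⟩): (a, b) = (0.809, (-0.562 - 0.1722i)) → ((0.1747 - 0.1218i), (0.9694 + 0.1218i))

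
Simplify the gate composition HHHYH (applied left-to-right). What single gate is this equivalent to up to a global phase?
Y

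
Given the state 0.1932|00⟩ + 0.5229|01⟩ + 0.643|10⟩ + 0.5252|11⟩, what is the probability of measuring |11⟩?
0.2758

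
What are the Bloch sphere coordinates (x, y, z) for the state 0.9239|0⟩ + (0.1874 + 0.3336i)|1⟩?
(0.3463, 0.6164, 0.7072)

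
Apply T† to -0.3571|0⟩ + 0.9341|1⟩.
-0.3571|0⟩ + (0.6605 - 0.6605i)|1⟩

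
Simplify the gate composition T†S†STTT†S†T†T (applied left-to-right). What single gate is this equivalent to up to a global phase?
S†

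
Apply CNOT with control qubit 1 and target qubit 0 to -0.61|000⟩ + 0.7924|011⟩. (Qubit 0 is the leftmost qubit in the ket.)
-0.61|000⟩ + 0.7924|111⟩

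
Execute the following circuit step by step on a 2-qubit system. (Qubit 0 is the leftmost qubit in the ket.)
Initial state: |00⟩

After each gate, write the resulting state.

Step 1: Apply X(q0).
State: |10⟩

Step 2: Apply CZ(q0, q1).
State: |10⟩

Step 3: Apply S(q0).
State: i|10⟩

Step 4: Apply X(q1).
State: i|11⟩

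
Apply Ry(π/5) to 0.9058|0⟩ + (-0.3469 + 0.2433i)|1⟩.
(0.9687 - 0.07518i)|0⟩ + (-0.05001 + 0.2314i)|1⟩

Ry(π/5) = [[cos(θ/2), −sin(θ/2)], [sin(θ/2), cos(θ/2)]]; θ = π/5, cos(θ/2) ≈ 0.951057, sin(θ/2) ≈ 0.309017.
With a = amp(|0⟩) = 0.9058 and b = amp(|1⟩) = (-0.3469 + 0.2433i):
new amp(|0⟩) = (0.951057)·a + (-0.309017)·b = (0.9687 - 0.07518i)
new amp(|1⟩) = (0.309017)·a + (0.951057)·b = (-0.05001 + 0.2314i)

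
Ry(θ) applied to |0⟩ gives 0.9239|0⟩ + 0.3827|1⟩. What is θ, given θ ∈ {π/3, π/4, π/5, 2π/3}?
π/4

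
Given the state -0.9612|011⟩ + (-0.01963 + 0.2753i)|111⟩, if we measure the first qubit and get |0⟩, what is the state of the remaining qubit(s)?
-|11⟩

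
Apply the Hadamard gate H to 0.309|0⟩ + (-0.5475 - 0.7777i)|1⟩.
(-0.1686 - 0.5499i)|0⟩ + (0.6056 + 0.5499i)|1⟩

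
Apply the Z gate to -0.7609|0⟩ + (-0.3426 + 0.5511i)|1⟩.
-0.7609|0⟩ + (0.3426 - 0.5511i)|1⟩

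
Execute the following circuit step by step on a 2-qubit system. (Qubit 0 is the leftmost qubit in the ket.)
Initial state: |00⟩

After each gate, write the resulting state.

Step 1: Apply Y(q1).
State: i|01⟩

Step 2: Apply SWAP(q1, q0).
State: i|10⟩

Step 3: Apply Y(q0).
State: |00⟩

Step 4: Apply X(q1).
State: |01⟩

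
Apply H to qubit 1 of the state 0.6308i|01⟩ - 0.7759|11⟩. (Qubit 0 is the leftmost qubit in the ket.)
0.446i|00⟩ - 0.446i|01⟩ - 0.5486|10⟩ + 0.5486|11⟩

H on qubit 1 mixes each pair of kets that differ only in qubit 1: amplitudes (a, b) of (|…0…⟩, |…1…⟩) become ((a + b)/√2, (a − b)/√2). Kets absent from the input have amplitude 0.
(|00⟩, |01⟩): (a, b) = (0, 0.6308i) → (0.446i, -0.446i)
(|10⟩, |11⟩): (a, b) = (0, -0.7759) → (-0.5486, 0.5486)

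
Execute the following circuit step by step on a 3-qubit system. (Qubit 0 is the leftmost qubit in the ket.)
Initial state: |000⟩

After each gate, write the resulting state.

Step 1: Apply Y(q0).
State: i|100⟩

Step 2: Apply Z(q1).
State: i|100⟩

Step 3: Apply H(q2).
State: (1/√2)i|100⟩ + (1/√2)i|101⟩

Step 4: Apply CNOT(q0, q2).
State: (1/√2)i|100⟩ + (1/√2)i|101⟩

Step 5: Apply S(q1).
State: (1/√2)i|100⟩ + (1/√2)i|101⟩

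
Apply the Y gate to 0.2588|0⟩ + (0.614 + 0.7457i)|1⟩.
(0.7457 - 0.614i)|0⟩ + 0.2588i|1⟩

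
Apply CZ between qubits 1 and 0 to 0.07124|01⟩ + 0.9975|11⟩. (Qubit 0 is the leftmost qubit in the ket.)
0.07124|01⟩ - 0.9975|11⟩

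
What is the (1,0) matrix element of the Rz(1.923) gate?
0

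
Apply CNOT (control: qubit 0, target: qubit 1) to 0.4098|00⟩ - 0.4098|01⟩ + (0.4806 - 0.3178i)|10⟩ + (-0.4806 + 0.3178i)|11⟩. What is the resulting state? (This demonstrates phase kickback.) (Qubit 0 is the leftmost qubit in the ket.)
0.4098|00⟩ - 0.4098|01⟩ + (-0.4806 + 0.3178i)|10⟩ + (0.4806 - 0.3178i)|11⟩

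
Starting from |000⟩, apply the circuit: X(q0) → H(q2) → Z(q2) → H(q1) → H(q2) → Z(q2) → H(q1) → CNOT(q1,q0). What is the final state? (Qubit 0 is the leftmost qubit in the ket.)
-|101⟩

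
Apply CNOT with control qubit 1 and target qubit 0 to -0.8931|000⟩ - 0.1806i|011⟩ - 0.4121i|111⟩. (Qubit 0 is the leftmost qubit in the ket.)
-0.8931|000⟩ - 0.4121i|011⟩ - 0.1806i|111⟩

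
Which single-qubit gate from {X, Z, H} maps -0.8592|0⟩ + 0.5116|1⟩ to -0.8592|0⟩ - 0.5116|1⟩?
Z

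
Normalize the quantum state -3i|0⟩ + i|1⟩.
-0.9487i|0⟩ + 0.3162i|1⟩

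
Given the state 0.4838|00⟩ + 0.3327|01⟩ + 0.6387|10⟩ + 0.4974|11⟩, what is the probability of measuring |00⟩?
0.2341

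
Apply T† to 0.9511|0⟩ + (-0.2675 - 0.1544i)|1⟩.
0.9511|0⟩ + (-0.2983 + 0.07997i)|1⟩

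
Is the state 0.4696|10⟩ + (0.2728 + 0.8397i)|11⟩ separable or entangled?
Separable

Writing the state as a|00⟩ + b|01⟩ + c|10⟩ + d|11⟩, it is a product state iff ad − bc = 0.
Here (a, b, c, d) = (0, 0, 0.4696, (0.2728 + 0.8397i)): ad − bc = (0)(0.2728 + 0.8397i) − (0)(0.4696) = 0, so the state is separable.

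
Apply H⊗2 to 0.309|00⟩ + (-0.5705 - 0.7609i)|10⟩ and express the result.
(-0.1308 - 0.3805i)|00⟩ + (-0.1308 - 0.3805i)|01⟩ + (0.4398 + 0.3805i)|10⟩ + (0.4398 + 0.3805i)|11⟩

H⊗2 gives amp(|y⟩) = (1/2) Σ_x (−1)^(x·y) amp(|x⟩), where x·y is the number of positions in which both x and y have a 1.
|00⟩: (0.309 + (-0.5705 - 0.7609i))/2 = (-0.1308 - 0.3805i)
|01⟩: (0.309 + (-0.5705 - 0.7609i))/2 = (-0.1308 - 0.3805i)
|10⟩: (0.309 - (-0.5705 - 0.7609i))/2 = (0.4398 + 0.3805i)
|11⟩: (0.309 - (-0.5705 - 0.7609i))/2 = (0.4398 + 0.3805i)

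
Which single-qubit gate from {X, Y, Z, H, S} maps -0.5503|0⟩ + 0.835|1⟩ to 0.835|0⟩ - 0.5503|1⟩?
X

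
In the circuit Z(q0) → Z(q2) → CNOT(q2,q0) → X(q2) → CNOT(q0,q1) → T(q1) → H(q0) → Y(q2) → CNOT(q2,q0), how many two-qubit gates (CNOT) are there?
3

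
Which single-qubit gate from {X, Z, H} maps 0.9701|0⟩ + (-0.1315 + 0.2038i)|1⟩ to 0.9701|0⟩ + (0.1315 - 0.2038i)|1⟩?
Z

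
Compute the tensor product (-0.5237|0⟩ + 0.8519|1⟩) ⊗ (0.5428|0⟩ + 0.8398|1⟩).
-0.2843|00⟩ - 0.4398|01⟩ + 0.4624|10⟩ + 0.7154|11⟩

amp(|b₁b₂…⟩) = product of the factor amplitudes for bits b₁, b₂, …; only kets whose every factor amplitude is nonzero survive.
|00⟩: (-0.5237)(0.5428) = -0.2843
|01⟩: (-0.5237)(0.8398) = -0.4398
|10⟩: (0.8519)(0.5428) = 0.4624
|11⟩: (0.8519)(0.8398) = 0.7154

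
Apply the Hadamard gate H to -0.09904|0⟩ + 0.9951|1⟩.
0.6336|0⟩ - 0.7737|1⟩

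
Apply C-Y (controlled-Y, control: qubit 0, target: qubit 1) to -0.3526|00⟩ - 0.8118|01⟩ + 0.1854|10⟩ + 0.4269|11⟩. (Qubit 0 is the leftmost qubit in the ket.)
-0.3526|00⟩ - 0.8118|01⟩ - 0.4269i|10⟩ + 0.1854i|11⟩

C-Y leaves the control-|0⟩ kets |00⟩, |01⟩ unchanged and applies Y to qubit 1 on the control-|1⟩ pair (|10⟩, |11⟩).
Y = [[0, -i], [i, 0]].
With a = amp(|10⟩) = 0.1854 and b = amp(|11⟩) = 0.4269:
new amp(|10⟩) = (-i)·b = -0.4269i
new amp(|11⟩) = (i)·a = 0.1854i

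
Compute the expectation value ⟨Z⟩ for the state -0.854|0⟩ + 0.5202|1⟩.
0.4587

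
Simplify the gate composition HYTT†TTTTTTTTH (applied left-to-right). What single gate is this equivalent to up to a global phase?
Y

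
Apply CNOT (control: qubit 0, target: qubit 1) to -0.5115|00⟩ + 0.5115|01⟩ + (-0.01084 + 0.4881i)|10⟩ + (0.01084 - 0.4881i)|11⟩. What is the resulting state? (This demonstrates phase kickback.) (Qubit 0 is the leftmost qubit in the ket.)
-0.5115|00⟩ + 0.5115|01⟩ + (0.01084 - 0.4881i)|10⟩ + (-0.01084 + 0.4881i)|11⟩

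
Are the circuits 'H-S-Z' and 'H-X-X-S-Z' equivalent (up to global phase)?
Yes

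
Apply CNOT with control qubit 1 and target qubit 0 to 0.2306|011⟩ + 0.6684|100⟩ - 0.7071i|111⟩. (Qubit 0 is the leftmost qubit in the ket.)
-0.7071i|011⟩ + 0.6684|100⟩ + 0.2306|111⟩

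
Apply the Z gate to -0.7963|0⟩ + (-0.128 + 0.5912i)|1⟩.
-0.7963|0⟩ + (0.128 - 0.5912i)|1⟩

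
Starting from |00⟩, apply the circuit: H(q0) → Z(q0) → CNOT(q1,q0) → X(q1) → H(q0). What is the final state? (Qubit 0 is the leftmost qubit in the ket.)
|11⟩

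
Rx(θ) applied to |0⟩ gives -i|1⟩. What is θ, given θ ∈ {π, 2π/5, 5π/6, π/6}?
π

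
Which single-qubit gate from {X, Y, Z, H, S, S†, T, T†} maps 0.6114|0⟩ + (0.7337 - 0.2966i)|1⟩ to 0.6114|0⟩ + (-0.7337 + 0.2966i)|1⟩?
Z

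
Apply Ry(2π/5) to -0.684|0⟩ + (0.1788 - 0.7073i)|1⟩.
(-0.6585 + 0.4157i)|0⟩ + (-0.2574 - 0.5722i)|1⟩

Ry(2π/5) = [[cos(θ/2), −sin(θ/2)], [sin(θ/2), cos(θ/2)]]; θ = 2π/5, cos(θ/2) ≈ 0.809017, sin(θ/2) ≈ 0.587785.
With a = amp(|0⟩) = -0.684 and b = amp(|1⟩) = (0.1788 - 0.7073i):
new amp(|0⟩) = (0.809017)·a + (-0.587785)·b = (-0.6585 + 0.4157i)
new amp(|1⟩) = (0.587785)·a + (0.809017)·b = (-0.2574 - 0.5722i)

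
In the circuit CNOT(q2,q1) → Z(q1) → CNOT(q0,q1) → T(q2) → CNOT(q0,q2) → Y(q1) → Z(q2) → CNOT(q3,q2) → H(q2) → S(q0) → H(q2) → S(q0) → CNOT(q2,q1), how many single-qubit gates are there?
8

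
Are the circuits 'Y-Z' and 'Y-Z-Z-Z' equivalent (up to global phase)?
Yes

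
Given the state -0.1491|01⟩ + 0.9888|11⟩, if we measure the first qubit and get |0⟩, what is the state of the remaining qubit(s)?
-|1⟩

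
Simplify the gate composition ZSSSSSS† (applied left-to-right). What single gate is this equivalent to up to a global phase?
Z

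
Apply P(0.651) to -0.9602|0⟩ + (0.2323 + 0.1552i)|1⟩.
-0.9602|0⟩ + (0.09074 + 0.2642i)|1⟩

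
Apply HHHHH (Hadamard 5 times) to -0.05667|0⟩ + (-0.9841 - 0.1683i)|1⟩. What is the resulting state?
(-0.7359 - 0.119i)|0⟩ + (0.6558 + 0.119i)|1⟩

H² = I, so H^5 = H: a single Hadamard. With (a, b) = (-0.05667, (-0.9841 - 0.1683i)), H gives ((a + b)/√2, (a − b)/√2) = ((-0.7359 - 0.119i), (0.6558 + 0.119i)).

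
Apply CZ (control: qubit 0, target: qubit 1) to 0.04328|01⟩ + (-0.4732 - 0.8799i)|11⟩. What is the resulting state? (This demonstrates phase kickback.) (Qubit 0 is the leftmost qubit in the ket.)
0.04328|01⟩ + (0.4732 + 0.8799i)|11⟩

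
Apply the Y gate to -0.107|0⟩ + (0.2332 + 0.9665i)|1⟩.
(0.9665 - 0.2332i)|0⟩ - 0.107i|1⟩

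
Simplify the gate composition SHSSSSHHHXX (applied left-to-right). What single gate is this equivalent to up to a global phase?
S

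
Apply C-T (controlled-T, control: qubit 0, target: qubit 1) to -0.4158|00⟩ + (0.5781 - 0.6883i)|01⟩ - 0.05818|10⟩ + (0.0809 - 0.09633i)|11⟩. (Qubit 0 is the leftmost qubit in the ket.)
-0.4158|00⟩ + (0.5781 - 0.6883i)|01⟩ - 0.05818|10⟩ + (0.1253 - 0.01091i)|11⟩

C-T leaves the control-|0⟩ kets |00⟩, |01⟩ unchanged and applies T to qubit 1 on the control-|1⟩ pair (|10⟩, |11⟩).
T = [[1, 0], [0, (1/√2 + (1/√2)i)]].
With a = amp(|10⟩) = -0.05818 and b = amp(|11⟩) = (0.0809 - 0.09633i):
new amp(|10⟩) = (1)·a = -0.05818
new amp(|11⟩) = (1/√2 + (1/√2)i)·b = (0.1253 - 0.01091i)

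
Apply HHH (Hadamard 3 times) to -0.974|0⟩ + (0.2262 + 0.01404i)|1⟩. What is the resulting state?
(-0.5288 + 0.009928i)|0⟩ + (-0.8487 - 0.009928i)|1⟩

H² = I, so H^3 = H: a single Hadamard. With (a, b) = (-0.974, (0.2262 + 0.01404i)), H gives ((a + b)/√2, (a − b)/√2) = ((-0.5288 + 0.009928i), (-0.8487 - 0.009928i)).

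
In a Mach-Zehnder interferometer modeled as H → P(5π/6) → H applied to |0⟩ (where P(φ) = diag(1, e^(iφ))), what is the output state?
(0.06699 + 0.25i)|0⟩ + (0.933 - 0.25i)|1⟩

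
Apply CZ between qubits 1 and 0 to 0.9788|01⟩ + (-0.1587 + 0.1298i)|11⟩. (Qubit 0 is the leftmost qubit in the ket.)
0.9788|01⟩ + (0.1587 - 0.1298i)|11⟩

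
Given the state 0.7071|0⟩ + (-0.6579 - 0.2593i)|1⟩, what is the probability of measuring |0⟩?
0.5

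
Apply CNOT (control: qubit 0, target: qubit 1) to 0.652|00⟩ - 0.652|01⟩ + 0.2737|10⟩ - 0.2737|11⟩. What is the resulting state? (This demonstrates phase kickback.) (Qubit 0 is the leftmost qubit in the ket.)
0.652|00⟩ - 0.652|01⟩ - 0.2737|10⟩ + 0.2737|11⟩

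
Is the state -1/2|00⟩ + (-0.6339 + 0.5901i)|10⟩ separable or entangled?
Separable

Writing the state as a|00⟩ + b|01⟩ + c|10⟩ + d|11⟩, it is a product state iff ad − bc = 0.
Here (a, b, c, d) = (-1/2, 0, (-0.6339 + 0.5901i), 0): ad − bc = (-1/2)(0) − (0)(-0.6339 + 0.5901i) = 0, so the state is separable.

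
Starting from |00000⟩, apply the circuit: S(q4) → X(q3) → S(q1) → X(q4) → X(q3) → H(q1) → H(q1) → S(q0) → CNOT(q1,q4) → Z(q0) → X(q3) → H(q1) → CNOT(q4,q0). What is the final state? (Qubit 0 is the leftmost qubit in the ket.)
1/√2|10011⟩ + 1/√2|11011⟩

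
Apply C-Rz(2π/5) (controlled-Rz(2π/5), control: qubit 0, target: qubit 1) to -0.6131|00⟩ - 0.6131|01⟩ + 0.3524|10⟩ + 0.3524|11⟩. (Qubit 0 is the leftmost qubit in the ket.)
-0.6131|00⟩ - 0.6131|01⟩ + (0.2851 - 0.2071i)|10⟩ + (0.2851 + 0.2071i)|11⟩

C-Rz(2π/5) leaves the control-|0⟩ kets |00⟩, |01⟩ unchanged and applies Rz(2π/5) to qubit 1 on the control-|1⟩ pair (|10⟩, |11⟩).
Rz(2π/5) = [[e^(−iθ/2), 0], [0, e^(iθ/2)]] with e^(±iθ/2) = cos(θ/2) ± i·sin(θ/2); θ = 2π/5, cos(θ/2) ≈ 0.809017, sin(θ/2) ≈ 0.587785.
With a = amp(|10⟩) = 0.3524 and b = amp(|11⟩) = 0.3524:
new amp(|10⟩) = (0.809017 - 0.587785i)·a = (0.2851 - 0.2071i)
new amp(|11⟩) = (0.809017 + 0.587785i)·b = (0.2851 + 0.2071i)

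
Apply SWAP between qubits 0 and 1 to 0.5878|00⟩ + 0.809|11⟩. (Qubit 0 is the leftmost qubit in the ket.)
0.5878|00⟩ + 0.809|11⟩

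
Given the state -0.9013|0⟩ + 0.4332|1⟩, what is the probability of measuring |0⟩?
0.8123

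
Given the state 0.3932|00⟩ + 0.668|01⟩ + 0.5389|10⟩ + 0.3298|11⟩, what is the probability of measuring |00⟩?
0.1546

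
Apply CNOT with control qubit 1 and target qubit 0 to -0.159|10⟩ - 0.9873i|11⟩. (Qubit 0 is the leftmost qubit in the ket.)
-0.9873i|01⟩ - 0.159|10⟩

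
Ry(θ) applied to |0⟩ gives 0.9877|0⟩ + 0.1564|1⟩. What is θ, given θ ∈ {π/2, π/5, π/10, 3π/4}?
π/10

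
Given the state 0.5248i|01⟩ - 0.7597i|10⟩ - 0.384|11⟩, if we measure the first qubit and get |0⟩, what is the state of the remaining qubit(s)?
i|1⟩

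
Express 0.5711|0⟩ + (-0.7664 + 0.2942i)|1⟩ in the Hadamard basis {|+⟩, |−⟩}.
(-0.1381 + 0.208i)|+⟩ + (0.9458 - 0.208i)|−⟩

With |ψ⟩ = α|0⟩ + β|1⟩, the Hadamard-basis coefficients are ⟨+|ψ⟩ = (α + β)/√2 and ⟨−|ψ⟩ = (α − β)/√2.
Here α = 0.5711, β = (-0.7664 + 0.2942i): (α + β)/√2 = (-0.1381 + 0.208i), (α − β)/√2 = (0.9458 - 0.208i).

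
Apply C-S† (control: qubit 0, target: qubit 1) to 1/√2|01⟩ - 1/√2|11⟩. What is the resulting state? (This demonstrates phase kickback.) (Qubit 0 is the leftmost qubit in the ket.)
1/√2|01⟩ + (1/√2)i|11⟩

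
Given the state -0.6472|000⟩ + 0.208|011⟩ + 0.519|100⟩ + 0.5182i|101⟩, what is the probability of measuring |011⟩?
0.04326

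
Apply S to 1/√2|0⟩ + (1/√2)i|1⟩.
1/√2|0⟩ - 1/√2|1⟩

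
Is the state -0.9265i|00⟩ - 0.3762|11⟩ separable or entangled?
Entangled

Writing the state as a|00⟩ + b|01⟩ + c|10⟩ + d|11⟩, it is a product state iff ad − bc = 0.
Here (a, b, c, d) = (-0.9265i, 0, 0, -0.3762): ad − bc = (-0.9265i)(-0.3762) − (0)(0) = 0.3485i ≠ 0, so the state is entangled.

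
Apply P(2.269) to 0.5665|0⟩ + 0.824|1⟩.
0.5665|0⟩ + (-0.5297 + 0.6312i)|1⟩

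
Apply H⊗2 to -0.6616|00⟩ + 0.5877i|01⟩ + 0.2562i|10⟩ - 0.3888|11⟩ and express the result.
(-0.5252 + 0.422i)|00⟩ + (-0.1364 - 0.1658i)|01⟩ + (-0.1364 + 0.1658i)|10⟩ + (-0.5252 - 0.422i)|11⟩

H⊗2 gives amp(|y⟩) = (1/2) Σ_x (−1)^(x·y) amp(|x⟩), where x·y is the number of positions in which both x and y have a 1.
|00⟩: (-0.6616 + 0.5877i + 0.2562i - 0.3888)/2 = (-0.5252 + 0.422i)
|01⟩: (-0.6616 - 0.5877i + 0.2562i + 0.3888)/2 = (-0.1364 - 0.1658i)
|10⟩: (-0.6616 + 0.5877i - 0.2562i + 0.3888)/2 = (-0.1364 + 0.1658i)
|11⟩: (-0.6616 - 0.5877i - 0.2562i - 0.3888)/2 = (-0.5252 - 0.422i)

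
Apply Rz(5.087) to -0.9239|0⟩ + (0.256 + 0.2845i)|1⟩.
(0.7635 + 0.5202i)|0⟩ + (-0.3718 - 0.09097i)|1⟩

Rz(5.087) = [[e^(−iθ/2), 0], [0, e^(iθ/2)]] with e^(±iθ/2) = cos(θ/2) ± i·sin(θ/2); θ = 5.087, cos(θ/2) ≈ -0.826411, sin(θ/2) ≈ 0.563067.
With a = amp(|0⟩) = -0.9239 and b = amp(|1⟩) = (0.256 + 0.2845i):
new amp(|0⟩) = (-0.826411 - 0.563067i)·a = (0.7635 + 0.5202i)
new amp(|1⟩) = (-0.826411 + 0.563067i)·b = (-0.3718 - 0.09097i)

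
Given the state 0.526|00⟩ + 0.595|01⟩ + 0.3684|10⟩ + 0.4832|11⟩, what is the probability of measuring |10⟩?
0.1357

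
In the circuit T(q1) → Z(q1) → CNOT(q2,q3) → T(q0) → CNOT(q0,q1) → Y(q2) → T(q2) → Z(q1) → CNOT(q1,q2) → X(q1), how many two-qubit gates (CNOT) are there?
3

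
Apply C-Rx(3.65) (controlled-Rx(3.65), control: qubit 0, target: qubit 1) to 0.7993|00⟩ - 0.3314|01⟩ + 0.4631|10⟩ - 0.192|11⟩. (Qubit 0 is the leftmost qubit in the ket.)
0.7993|00⟩ - 0.3314|01⟩ + (-0.1165 + 0.1858i)|10⟩ + (0.04828 - 0.4482i)|11⟩

C-Rx(3.65) leaves the control-|0⟩ kets |00⟩, |01⟩ unchanged and applies Rx(3.65) to qubit 1 on the control-|1⟩ pair (|10⟩, |11⟩).
Rx(3.65) = [[cos(θ/2), −i·sin(θ/2)], [−i·sin(θ/2), cos(θ/2)]]; θ = 3.65, cos(θ/2) ≈ -0.251475, sin(θ/2) ≈ 0.967864.
With a = amp(|10⟩) = 0.4631 and b = amp(|11⟩) = -0.192:
new amp(|10⟩) = (-0.251475)·a + (-0.967864i)·b = (-0.1165 + 0.1858i)
new amp(|11⟩) = (-0.967864i)·a + (-0.251475)·b = (0.04828 - 0.4482i)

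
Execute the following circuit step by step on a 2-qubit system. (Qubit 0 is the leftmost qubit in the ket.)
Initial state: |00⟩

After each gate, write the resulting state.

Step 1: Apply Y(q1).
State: i|01⟩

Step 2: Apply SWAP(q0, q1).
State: i|10⟩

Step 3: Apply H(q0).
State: (1/√2)i|00⟩ - (1/√2)i|10⟩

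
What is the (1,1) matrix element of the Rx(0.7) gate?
0.9394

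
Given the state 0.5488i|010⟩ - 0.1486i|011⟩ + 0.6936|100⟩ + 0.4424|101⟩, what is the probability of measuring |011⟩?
0.02208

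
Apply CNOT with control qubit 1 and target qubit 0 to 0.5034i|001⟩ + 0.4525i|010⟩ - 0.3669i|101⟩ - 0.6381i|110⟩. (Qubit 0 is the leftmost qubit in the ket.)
0.5034i|001⟩ - 0.6381i|010⟩ - 0.3669i|101⟩ + 0.4525i|110⟩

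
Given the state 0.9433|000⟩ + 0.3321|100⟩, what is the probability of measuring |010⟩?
0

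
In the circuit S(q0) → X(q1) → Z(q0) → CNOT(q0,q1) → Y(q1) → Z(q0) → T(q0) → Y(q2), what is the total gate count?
8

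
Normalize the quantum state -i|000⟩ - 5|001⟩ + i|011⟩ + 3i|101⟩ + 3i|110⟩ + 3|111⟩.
-0.1361i|000⟩ - 0.6804|001⟩ + 0.1361i|011⟩ + (1/√6)i|101⟩ + (1/√6)i|110⟩ + 1/√6|111⟩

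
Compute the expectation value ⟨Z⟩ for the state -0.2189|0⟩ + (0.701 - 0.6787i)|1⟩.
-0.9041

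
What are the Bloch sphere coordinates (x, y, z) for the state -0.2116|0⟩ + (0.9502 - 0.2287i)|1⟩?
(-0.4021, 0.09679, -0.9104)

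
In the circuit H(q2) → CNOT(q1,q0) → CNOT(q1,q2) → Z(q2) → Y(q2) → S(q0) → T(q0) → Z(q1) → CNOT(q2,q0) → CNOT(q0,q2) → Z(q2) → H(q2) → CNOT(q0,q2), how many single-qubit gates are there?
8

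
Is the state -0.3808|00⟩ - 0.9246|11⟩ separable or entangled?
Entangled

Writing the state as a|00⟩ + b|01⟩ + c|10⟩ + d|11⟩, it is a product state iff ad − bc = 0.
Here (a, b, c, d) = (-0.3808, 0, 0, -0.9246): ad − bc = (-0.3808)(-0.9246) − (0)(0) = 0.3521 ≠ 0, so the state is entangled.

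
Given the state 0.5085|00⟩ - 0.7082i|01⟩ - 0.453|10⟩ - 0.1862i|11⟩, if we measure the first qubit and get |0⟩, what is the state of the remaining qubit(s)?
0.5832|0⟩ - 0.8123i|1⟩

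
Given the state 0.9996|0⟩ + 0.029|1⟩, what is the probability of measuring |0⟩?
0.9992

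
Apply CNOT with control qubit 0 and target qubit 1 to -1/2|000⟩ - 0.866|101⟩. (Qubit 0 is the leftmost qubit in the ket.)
-1/2|000⟩ - 0.866|111⟩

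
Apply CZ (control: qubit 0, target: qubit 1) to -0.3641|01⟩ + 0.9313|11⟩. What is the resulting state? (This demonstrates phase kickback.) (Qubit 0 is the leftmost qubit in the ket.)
-0.3641|01⟩ - 0.9313|11⟩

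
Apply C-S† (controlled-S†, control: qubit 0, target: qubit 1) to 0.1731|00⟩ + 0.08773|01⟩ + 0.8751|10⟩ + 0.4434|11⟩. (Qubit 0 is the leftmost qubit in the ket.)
0.1731|00⟩ + 0.08773|01⟩ + 0.8751|10⟩ - 0.4434i|11⟩

C-S† leaves the control-|0⟩ kets |00⟩, |01⟩ unchanged and applies S† to qubit 1 on the control-|1⟩ pair (|10⟩, |11⟩).
S† = [[1, 0], [0, -i]].
With a = amp(|10⟩) = 0.8751 and b = amp(|11⟩) = 0.4434:
new amp(|10⟩) = (1)·a = 0.8751
new amp(|11⟩) = (-i)·b = -0.4434i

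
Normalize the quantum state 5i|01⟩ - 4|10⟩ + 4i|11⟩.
0.6623i|01⟩ - 0.5298|10⟩ + 0.5298i|11⟩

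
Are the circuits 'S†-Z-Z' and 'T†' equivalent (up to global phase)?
No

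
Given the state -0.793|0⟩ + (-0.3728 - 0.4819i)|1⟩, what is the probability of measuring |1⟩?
0.3712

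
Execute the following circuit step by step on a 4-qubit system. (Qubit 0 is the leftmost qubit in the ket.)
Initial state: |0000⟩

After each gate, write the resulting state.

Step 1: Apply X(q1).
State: |0100⟩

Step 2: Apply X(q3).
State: |0101⟩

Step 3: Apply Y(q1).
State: -i|0001⟩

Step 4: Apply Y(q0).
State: |1001⟩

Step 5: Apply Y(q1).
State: i|1101⟩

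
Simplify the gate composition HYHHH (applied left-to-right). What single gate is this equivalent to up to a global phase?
Y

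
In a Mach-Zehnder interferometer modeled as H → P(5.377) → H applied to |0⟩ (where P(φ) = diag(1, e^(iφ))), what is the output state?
(0.8084 - 0.3936i)|0⟩ + (0.1916 + 0.3936i)|1⟩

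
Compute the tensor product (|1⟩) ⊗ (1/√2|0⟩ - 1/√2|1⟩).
1/√2|10⟩ - 1/√2|11⟩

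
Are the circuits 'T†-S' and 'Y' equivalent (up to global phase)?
No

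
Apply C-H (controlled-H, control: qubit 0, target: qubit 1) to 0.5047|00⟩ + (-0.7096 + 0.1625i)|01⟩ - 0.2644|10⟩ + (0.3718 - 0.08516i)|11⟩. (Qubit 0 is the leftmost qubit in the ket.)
0.5047|00⟩ + (-0.7096 + 0.1625i)|01⟩ + (0.07594 - 0.06022i)|10⟩ + (-0.4499 + 0.06022i)|11⟩

C-H leaves the control-|0⟩ kets |00⟩, |01⟩ unchanged and applies H to qubit 1 on the control-|1⟩ pair (|10⟩, |11⟩).
H = [[1/√2, 1/√2], [1/√2, -1/√2]].
With a = amp(|10⟩) = -0.2644 and b = amp(|11⟩) = (0.3718 - 0.08516i):
new amp(|10⟩) = (1/√2)·a + (1/√2)·b = (0.07594 - 0.06022i)
new amp(|11⟩) = (1/√2)·a + (-1/√2)·b = (-0.4499 + 0.06022i)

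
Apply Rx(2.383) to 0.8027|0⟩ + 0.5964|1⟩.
(0.2972 - 0.554i)|0⟩ + (0.2208 - 0.7456i)|1⟩

Rx(2.383) = [[cos(θ/2), −i·sin(θ/2)], [−i·sin(θ/2), cos(θ/2)]]; θ = 2.383, cos(θ/2) ≈ 0.370267, sin(θ/2) ≈ 0.928925.
With a = amp(|0⟩) = 0.8027 and b = amp(|1⟩) = 0.5964:
new amp(|0⟩) = (0.370267)·a + (-0.928925i)·b = (0.2972 - 0.554i)
new amp(|1⟩) = (-0.928925i)·a + (0.370267)·b = (0.2208 - 0.7456i)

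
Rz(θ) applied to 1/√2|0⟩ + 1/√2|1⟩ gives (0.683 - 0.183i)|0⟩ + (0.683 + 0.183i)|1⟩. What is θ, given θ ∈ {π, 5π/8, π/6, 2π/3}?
π/6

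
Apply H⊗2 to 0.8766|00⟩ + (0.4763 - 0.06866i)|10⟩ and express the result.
(0.6765 - 0.03433i)|00⟩ + (0.6765 - 0.03433i)|01⟩ + (0.2002 + 0.03433i)|10⟩ + (0.2002 + 0.03433i)|11⟩

H⊗2 gives amp(|y⟩) = (1/2) Σ_x (−1)^(x·y) amp(|x⟩), where x·y is the number of positions in which both x and y have a 1.
|00⟩: (0.8766 + (0.4763 - 0.06866i))/2 = (0.6765 - 0.03433i)
|01⟩: (0.8766 + (0.4763 - 0.06866i))/2 = (0.6765 - 0.03433i)
|10⟩: (0.8766 - (0.4763 - 0.06866i))/2 = (0.2002 + 0.03433i)
|11⟩: (0.8766 - (0.4763 - 0.06866i))/2 = (0.2002 + 0.03433i)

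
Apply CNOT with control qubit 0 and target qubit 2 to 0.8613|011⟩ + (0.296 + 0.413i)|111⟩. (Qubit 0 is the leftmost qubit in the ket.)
0.8613|011⟩ + (0.296 + 0.413i)|110⟩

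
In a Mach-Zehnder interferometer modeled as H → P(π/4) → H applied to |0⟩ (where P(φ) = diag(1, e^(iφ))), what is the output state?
(0.8536 + (1/√8)i)|0⟩ + (0.1464 - (1/√8)i)|1⟩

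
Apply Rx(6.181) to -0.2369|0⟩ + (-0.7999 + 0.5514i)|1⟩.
(0.2648 + 0.04085i)|0⟩ + (0.7989 - 0.5386i)|1⟩

Rx(6.181) = [[cos(θ/2), −i·sin(θ/2)], [−i·sin(θ/2), cos(θ/2)]]; θ = 6.181, cos(θ/2) ≈ -0.998695, sin(θ/2) ≈ 0.0510704.
With a = amp(|0⟩) = -0.2369 and b = amp(|1⟩) = (-0.7999 + 0.5514i):
new amp(|0⟩) = (-0.998695)·a + (-0.0510704i)·b = (0.2648 + 0.04085i)
new amp(|1⟩) = (-0.0510704i)·a + (-0.998695)·b = (0.7989 - 0.5386i)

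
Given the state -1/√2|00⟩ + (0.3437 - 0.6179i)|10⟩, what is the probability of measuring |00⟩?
1/2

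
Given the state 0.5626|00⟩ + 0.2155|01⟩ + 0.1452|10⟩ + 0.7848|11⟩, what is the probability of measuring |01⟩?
0.04644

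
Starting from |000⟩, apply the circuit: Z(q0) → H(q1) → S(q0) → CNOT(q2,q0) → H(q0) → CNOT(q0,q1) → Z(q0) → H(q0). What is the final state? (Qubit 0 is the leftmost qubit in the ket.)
1/√2|100⟩ + 1/√2|110⟩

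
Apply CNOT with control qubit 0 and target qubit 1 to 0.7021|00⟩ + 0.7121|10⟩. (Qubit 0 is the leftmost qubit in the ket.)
0.7021|00⟩ + 0.7121|11⟩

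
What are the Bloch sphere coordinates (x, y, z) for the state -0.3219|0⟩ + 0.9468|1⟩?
(-0.6095, 0, -0.7928)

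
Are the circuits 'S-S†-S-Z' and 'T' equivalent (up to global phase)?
No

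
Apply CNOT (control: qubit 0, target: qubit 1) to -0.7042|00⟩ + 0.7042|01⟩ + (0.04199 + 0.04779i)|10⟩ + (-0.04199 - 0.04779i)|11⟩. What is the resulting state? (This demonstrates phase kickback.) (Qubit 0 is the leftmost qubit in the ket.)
-0.7042|00⟩ + 0.7042|01⟩ + (-0.04199 - 0.04779i)|10⟩ + (0.04199 + 0.04779i)|11⟩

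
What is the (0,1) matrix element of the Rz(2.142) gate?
0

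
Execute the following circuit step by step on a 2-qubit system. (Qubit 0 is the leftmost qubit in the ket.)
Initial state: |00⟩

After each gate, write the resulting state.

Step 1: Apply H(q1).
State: 1/√2|00⟩ + 1/√2|01⟩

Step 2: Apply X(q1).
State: 1/√2|00⟩ + 1/√2|01⟩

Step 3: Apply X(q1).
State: 1/√2|00⟩ + 1/√2|01⟩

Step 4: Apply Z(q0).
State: 1/√2|00⟩ + 1/√2|01⟩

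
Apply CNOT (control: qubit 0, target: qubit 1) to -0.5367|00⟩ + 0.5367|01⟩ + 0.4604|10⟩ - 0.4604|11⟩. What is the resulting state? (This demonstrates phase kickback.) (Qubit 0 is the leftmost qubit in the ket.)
-0.5367|00⟩ + 0.5367|01⟩ - 0.4604|10⟩ + 0.4604|11⟩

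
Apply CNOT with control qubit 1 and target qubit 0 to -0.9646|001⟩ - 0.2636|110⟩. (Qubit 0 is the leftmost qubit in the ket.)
-0.9646|001⟩ - 0.2636|010⟩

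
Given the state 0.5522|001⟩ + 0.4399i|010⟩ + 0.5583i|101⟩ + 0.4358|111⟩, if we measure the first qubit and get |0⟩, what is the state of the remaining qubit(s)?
0.7822|01⟩ + 0.6231i|10⟩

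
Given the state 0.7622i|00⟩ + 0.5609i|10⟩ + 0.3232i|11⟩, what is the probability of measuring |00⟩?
0.5809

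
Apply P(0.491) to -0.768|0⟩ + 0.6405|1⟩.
-0.768|0⟩ + (0.5648 + 0.302i)|1⟩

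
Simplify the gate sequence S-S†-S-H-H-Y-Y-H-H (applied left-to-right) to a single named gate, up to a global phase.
S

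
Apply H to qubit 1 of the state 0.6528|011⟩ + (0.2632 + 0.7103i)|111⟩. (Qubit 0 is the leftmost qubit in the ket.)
0.4616|001⟩ - 0.4616|011⟩ + (0.1861 + 0.5023i)|101⟩ + (-0.1861 - 0.5023i)|111⟩

H on qubit 1 mixes each pair of kets that differ only in qubit 1: amplitudes (a, b) of (|…0…⟩, |…1…⟩) become ((a + b)/√2, (a − b)/√2). Kets absent from the input have amplitude 0.
(|001⟩, |011⟩): (a, b) = (0, 0.6528) → (0.4616, -0.4616)
(|101⟩, |111⟩): (a, b) = (0, (0.2632 + 0.7103i)) → ((0.1861 + 0.5023i), (-0.1861 - 0.5023i))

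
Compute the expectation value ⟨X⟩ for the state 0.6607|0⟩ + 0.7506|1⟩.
0.9918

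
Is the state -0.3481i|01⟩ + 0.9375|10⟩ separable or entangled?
Entangled

Writing the state as a|00⟩ + b|01⟩ + c|10⟩ + d|11⟩, it is a product state iff ad − bc = 0.
Here (a, b, c, d) = (0, -0.3481i, 0.9375, 0): ad − bc = (0)(0) − (-0.3481i)(0.9375) = 0.3263i ≠ 0, so the state is entangled.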